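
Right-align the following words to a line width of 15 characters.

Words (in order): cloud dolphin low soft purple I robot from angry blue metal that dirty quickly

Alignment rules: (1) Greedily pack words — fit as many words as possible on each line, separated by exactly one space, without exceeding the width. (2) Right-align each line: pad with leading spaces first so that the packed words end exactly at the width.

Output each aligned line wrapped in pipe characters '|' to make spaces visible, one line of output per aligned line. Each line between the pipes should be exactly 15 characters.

Answer: |  cloud dolphin|
|low soft purple|
|   I robot from|
|     angry blue|
|     metal that|
|  dirty quickly|

Derivation:
Line 1: ['cloud', 'dolphin'] (min_width=13, slack=2)
Line 2: ['low', 'soft', 'purple'] (min_width=15, slack=0)
Line 3: ['I', 'robot', 'from'] (min_width=12, slack=3)
Line 4: ['angry', 'blue'] (min_width=10, slack=5)
Line 5: ['metal', 'that'] (min_width=10, slack=5)
Line 6: ['dirty', 'quickly'] (min_width=13, slack=2)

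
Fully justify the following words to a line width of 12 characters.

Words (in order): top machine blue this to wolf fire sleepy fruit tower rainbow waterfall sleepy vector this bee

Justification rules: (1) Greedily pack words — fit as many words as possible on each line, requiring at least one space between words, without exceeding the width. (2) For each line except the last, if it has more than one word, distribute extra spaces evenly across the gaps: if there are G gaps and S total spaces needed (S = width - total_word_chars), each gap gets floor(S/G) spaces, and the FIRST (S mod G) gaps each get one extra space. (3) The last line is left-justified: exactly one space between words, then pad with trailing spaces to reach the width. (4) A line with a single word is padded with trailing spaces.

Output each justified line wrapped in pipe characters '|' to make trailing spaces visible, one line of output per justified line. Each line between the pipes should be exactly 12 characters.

Line 1: ['top', 'machine'] (min_width=11, slack=1)
Line 2: ['blue', 'this', 'to'] (min_width=12, slack=0)
Line 3: ['wolf', 'fire'] (min_width=9, slack=3)
Line 4: ['sleepy', 'fruit'] (min_width=12, slack=0)
Line 5: ['tower'] (min_width=5, slack=7)
Line 6: ['rainbow'] (min_width=7, slack=5)
Line 7: ['waterfall'] (min_width=9, slack=3)
Line 8: ['sleepy'] (min_width=6, slack=6)
Line 9: ['vector', 'this'] (min_width=11, slack=1)
Line 10: ['bee'] (min_width=3, slack=9)

Answer: |top  machine|
|blue this to|
|wolf    fire|
|sleepy fruit|
|tower       |
|rainbow     |
|waterfall   |
|sleepy      |
|vector  this|
|bee         |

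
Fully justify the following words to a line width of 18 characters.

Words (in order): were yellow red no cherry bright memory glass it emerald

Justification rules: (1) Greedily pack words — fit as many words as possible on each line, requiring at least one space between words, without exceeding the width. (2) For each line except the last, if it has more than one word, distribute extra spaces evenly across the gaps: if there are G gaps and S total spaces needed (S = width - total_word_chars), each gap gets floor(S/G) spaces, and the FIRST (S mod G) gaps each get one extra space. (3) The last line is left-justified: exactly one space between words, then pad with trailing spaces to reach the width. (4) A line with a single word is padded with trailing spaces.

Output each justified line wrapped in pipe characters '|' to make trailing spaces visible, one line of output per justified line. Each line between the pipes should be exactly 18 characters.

Answer: |were yellow red no|
|cherry      bright|
|memory   glass  it|
|emerald           |

Derivation:
Line 1: ['were', 'yellow', 'red', 'no'] (min_width=18, slack=0)
Line 2: ['cherry', 'bright'] (min_width=13, slack=5)
Line 3: ['memory', 'glass', 'it'] (min_width=15, slack=3)
Line 4: ['emerald'] (min_width=7, slack=11)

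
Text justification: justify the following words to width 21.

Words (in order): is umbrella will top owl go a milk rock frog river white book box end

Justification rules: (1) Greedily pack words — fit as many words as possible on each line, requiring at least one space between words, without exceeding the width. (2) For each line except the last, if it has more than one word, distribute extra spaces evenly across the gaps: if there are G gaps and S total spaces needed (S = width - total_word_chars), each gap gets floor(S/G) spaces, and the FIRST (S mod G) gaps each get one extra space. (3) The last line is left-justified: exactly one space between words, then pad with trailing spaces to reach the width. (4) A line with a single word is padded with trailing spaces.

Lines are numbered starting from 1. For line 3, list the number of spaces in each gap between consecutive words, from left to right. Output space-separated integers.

Answer: 1 1 1

Derivation:
Line 1: ['is', 'umbrella', 'will', 'top'] (min_width=20, slack=1)
Line 2: ['owl', 'go', 'a', 'milk', 'rock'] (min_width=18, slack=3)
Line 3: ['frog', 'river', 'white', 'book'] (min_width=21, slack=0)
Line 4: ['box', 'end'] (min_width=7, slack=14)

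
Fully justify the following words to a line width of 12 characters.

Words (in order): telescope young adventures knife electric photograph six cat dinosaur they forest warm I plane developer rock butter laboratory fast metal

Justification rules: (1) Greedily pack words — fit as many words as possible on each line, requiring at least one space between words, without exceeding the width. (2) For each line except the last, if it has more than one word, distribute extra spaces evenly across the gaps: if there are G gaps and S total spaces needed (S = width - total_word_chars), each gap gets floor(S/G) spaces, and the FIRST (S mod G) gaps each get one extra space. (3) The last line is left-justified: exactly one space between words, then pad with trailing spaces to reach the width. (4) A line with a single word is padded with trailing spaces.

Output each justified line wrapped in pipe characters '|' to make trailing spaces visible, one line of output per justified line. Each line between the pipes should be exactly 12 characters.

Line 1: ['telescope'] (min_width=9, slack=3)
Line 2: ['young'] (min_width=5, slack=7)
Line 3: ['adventures'] (min_width=10, slack=2)
Line 4: ['knife'] (min_width=5, slack=7)
Line 5: ['electric'] (min_width=8, slack=4)
Line 6: ['photograph'] (min_width=10, slack=2)
Line 7: ['six', 'cat'] (min_width=7, slack=5)
Line 8: ['dinosaur'] (min_width=8, slack=4)
Line 9: ['they', 'forest'] (min_width=11, slack=1)
Line 10: ['warm', 'I', 'plane'] (min_width=12, slack=0)
Line 11: ['developer'] (min_width=9, slack=3)
Line 12: ['rock', 'butter'] (min_width=11, slack=1)
Line 13: ['laboratory'] (min_width=10, slack=2)
Line 14: ['fast', 'metal'] (min_width=10, slack=2)

Answer: |telescope   |
|young       |
|adventures  |
|knife       |
|electric    |
|photograph  |
|six      cat|
|dinosaur    |
|they  forest|
|warm I plane|
|developer   |
|rock  butter|
|laboratory  |
|fast metal  |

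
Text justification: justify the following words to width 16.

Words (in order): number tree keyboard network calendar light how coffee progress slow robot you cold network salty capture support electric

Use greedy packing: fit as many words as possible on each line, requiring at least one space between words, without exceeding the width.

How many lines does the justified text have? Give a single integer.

Line 1: ['number', 'tree'] (min_width=11, slack=5)
Line 2: ['keyboard', 'network'] (min_width=16, slack=0)
Line 3: ['calendar', 'light'] (min_width=14, slack=2)
Line 4: ['how', 'coffee'] (min_width=10, slack=6)
Line 5: ['progress', 'slow'] (min_width=13, slack=3)
Line 6: ['robot', 'you', 'cold'] (min_width=14, slack=2)
Line 7: ['network', 'salty'] (min_width=13, slack=3)
Line 8: ['capture', 'support'] (min_width=15, slack=1)
Line 9: ['electric'] (min_width=8, slack=8)
Total lines: 9

Answer: 9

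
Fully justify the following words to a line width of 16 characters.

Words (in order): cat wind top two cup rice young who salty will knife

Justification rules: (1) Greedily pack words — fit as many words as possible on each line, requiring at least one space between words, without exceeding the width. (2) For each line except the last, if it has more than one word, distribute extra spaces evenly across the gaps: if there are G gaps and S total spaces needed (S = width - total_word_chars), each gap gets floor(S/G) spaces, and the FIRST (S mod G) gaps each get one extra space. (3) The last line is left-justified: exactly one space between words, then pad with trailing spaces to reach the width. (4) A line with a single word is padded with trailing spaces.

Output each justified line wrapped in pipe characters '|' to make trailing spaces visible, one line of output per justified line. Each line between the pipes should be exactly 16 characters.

Line 1: ['cat', 'wind', 'top', 'two'] (min_width=16, slack=0)
Line 2: ['cup', 'rice', 'young'] (min_width=14, slack=2)
Line 3: ['who', 'salty', 'will'] (min_width=14, slack=2)
Line 4: ['knife'] (min_width=5, slack=11)

Answer: |cat wind top two|
|cup  rice  young|
|who  salty  will|
|knife           |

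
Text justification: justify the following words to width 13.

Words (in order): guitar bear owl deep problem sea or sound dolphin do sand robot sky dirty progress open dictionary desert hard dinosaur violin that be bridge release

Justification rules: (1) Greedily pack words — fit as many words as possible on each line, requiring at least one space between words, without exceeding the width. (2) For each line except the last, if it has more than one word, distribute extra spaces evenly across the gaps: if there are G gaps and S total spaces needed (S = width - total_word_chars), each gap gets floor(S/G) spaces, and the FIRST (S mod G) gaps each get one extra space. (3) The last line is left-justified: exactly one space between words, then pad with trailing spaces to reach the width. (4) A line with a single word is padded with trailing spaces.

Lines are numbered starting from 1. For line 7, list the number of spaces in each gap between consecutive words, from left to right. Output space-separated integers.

Line 1: ['guitar', 'bear'] (min_width=11, slack=2)
Line 2: ['owl', 'deep'] (min_width=8, slack=5)
Line 3: ['problem', 'sea'] (min_width=11, slack=2)
Line 4: ['or', 'sound'] (min_width=8, slack=5)
Line 5: ['dolphin', 'do'] (min_width=10, slack=3)
Line 6: ['sand', 'robot'] (min_width=10, slack=3)
Line 7: ['sky', 'dirty'] (min_width=9, slack=4)
Line 8: ['progress', 'open'] (min_width=13, slack=0)
Line 9: ['dictionary'] (min_width=10, slack=3)
Line 10: ['desert', 'hard'] (min_width=11, slack=2)
Line 11: ['dinosaur'] (min_width=8, slack=5)
Line 12: ['violin', 'that'] (min_width=11, slack=2)
Line 13: ['be', 'bridge'] (min_width=9, slack=4)
Line 14: ['release'] (min_width=7, slack=6)

Answer: 5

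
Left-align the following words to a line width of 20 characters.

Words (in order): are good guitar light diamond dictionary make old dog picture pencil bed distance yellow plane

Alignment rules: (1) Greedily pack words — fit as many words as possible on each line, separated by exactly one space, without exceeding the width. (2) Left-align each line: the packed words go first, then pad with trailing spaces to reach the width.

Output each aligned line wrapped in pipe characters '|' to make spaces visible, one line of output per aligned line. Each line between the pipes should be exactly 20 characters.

Line 1: ['are', 'good', 'guitar'] (min_width=15, slack=5)
Line 2: ['light', 'diamond'] (min_width=13, slack=7)
Line 3: ['dictionary', 'make', 'old'] (min_width=19, slack=1)
Line 4: ['dog', 'picture', 'pencil'] (min_width=18, slack=2)
Line 5: ['bed', 'distance', 'yellow'] (min_width=19, slack=1)
Line 6: ['plane'] (min_width=5, slack=15)

Answer: |are good guitar     |
|light diamond       |
|dictionary make old |
|dog picture pencil  |
|bed distance yellow |
|plane               |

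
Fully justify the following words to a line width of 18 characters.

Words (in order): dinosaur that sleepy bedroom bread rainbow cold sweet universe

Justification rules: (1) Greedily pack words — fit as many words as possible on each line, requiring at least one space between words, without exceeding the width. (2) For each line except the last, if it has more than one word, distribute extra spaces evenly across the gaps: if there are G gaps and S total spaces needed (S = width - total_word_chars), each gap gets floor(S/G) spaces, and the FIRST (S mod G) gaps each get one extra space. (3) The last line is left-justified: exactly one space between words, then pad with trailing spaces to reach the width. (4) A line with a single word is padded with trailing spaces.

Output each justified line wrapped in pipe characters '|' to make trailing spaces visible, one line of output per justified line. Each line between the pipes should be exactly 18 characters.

Line 1: ['dinosaur', 'that'] (min_width=13, slack=5)
Line 2: ['sleepy', 'bedroom'] (min_width=14, slack=4)
Line 3: ['bread', 'rainbow', 'cold'] (min_width=18, slack=0)
Line 4: ['sweet', 'universe'] (min_width=14, slack=4)

Answer: |dinosaur      that|
|sleepy     bedroom|
|bread rainbow cold|
|sweet universe    |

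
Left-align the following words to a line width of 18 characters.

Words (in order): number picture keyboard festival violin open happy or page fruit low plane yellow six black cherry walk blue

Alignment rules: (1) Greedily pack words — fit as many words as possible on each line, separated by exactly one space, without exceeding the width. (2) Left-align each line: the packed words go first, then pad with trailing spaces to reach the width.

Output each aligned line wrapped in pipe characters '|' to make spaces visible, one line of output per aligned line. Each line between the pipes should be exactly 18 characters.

Answer: |number picture    |
|keyboard festival |
|violin open happy |
|or page fruit low |
|plane yellow six  |
|black cherry walk |
|blue              |

Derivation:
Line 1: ['number', 'picture'] (min_width=14, slack=4)
Line 2: ['keyboard', 'festival'] (min_width=17, slack=1)
Line 3: ['violin', 'open', 'happy'] (min_width=17, slack=1)
Line 4: ['or', 'page', 'fruit', 'low'] (min_width=17, slack=1)
Line 5: ['plane', 'yellow', 'six'] (min_width=16, slack=2)
Line 6: ['black', 'cherry', 'walk'] (min_width=17, slack=1)
Line 7: ['blue'] (min_width=4, slack=14)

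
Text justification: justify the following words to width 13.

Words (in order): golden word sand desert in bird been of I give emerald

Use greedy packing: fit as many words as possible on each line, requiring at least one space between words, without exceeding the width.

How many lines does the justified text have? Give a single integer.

Answer: 5

Derivation:
Line 1: ['golden', 'word'] (min_width=11, slack=2)
Line 2: ['sand', 'desert'] (min_width=11, slack=2)
Line 3: ['in', 'bird', 'been'] (min_width=12, slack=1)
Line 4: ['of', 'I', 'give'] (min_width=9, slack=4)
Line 5: ['emerald'] (min_width=7, slack=6)
Total lines: 5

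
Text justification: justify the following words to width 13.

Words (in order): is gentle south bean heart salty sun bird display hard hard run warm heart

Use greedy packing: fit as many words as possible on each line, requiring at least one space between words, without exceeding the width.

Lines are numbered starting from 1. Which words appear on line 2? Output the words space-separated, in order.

Line 1: ['is', 'gentle'] (min_width=9, slack=4)
Line 2: ['south', 'bean'] (min_width=10, slack=3)
Line 3: ['heart', 'salty'] (min_width=11, slack=2)
Line 4: ['sun', 'bird'] (min_width=8, slack=5)
Line 5: ['display', 'hard'] (min_width=12, slack=1)
Line 6: ['hard', 'run', 'warm'] (min_width=13, slack=0)
Line 7: ['heart'] (min_width=5, slack=8)

Answer: south bean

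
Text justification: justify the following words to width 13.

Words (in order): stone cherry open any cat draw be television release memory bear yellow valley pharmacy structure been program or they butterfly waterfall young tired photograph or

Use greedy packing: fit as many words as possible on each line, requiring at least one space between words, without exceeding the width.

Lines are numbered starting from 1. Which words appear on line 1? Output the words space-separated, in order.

Answer: stone cherry

Derivation:
Line 1: ['stone', 'cherry'] (min_width=12, slack=1)
Line 2: ['open', 'any', 'cat'] (min_width=12, slack=1)
Line 3: ['draw', 'be'] (min_width=7, slack=6)
Line 4: ['television'] (min_width=10, slack=3)
Line 5: ['release'] (min_width=7, slack=6)
Line 6: ['memory', 'bear'] (min_width=11, slack=2)
Line 7: ['yellow', 'valley'] (min_width=13, slack=0)
Line 8: ['pharmacy'] (min_width=8, slack=5)
Line 9: ['structure'] (min_width=9, slack=4)
Line 10: ['been', 'program'] (min_width=12, slack=1)
Line 11: ['or', 'they'] (min_width=7, slack=6)
Line 12: ['butterfly'] (min_width=9, slack=4)
Line 13: ['waterfall'] (min_width=9, slack=4)
Line 14: ['young', 'tired'] (min_width=11, slack=2)
Line 15: ['photograph', 'or'] (min_width=13, slack=0)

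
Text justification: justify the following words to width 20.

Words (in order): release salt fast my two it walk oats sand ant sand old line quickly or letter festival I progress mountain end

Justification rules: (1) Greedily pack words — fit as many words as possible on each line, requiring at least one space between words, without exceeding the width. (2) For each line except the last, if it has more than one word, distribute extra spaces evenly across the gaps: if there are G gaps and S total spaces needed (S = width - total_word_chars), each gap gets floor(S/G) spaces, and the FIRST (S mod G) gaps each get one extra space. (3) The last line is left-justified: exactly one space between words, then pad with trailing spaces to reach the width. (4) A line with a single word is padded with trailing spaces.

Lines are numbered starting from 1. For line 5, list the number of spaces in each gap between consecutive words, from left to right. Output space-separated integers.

Line 1: ['release', 'salt', 'fast', 'my'] (min_width=20, slack=0)
Line 2: ['two', 'it', 'walk', 'oats'] (min_width=16, slack=4)
Line 3: ['sand', 'ant', 'sand', 'old'] (min_width=17, slack=3)
Line 4: ['line', 'quickly', 'or'] (min_width=15, slack=5)
Line 5: ['letter', 'festival', 'I'] (min_width=17, slack=3)
Line 6: ['progress', 'mountain'] (min_width=17, slack=3)
Line 7: ['end'] (min_width=3, slack=17)

Answer: 3 2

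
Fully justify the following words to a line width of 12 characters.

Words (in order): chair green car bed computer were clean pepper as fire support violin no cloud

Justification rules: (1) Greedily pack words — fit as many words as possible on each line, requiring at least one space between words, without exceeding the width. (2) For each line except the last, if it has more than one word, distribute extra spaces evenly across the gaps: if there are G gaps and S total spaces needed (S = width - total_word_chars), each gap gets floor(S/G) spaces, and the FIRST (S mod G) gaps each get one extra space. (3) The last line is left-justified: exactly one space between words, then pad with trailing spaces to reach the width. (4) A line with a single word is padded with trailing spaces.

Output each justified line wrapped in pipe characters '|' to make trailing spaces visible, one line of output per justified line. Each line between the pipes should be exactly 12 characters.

Answer: |chair  green|
|car      bed|
|computer    |
|were   clean|
|pepper    as|
|fire support|
|violin    no|
|cloud       |

Derivation:
Line 1: ['chair', 'green'] (min_width=11, slack=1)
Line 2: ['car', 'bed'] (min_width=7, slack=5)
Line 3: ['computer'] (min_width=8, slack=4)
Line 4: ['were', 'clean'] (min_width=10, slack=2)
Line 5: ['pepper', 'as'] (min_width=9, slack=3)
Line 6: ['fire', 'support'] (min_width=12, slack=0)
Line 7: ['violin', 'no'] (min_width=9, slack=3)
Line 8: ['cloud'] (min_width=5, slack=7)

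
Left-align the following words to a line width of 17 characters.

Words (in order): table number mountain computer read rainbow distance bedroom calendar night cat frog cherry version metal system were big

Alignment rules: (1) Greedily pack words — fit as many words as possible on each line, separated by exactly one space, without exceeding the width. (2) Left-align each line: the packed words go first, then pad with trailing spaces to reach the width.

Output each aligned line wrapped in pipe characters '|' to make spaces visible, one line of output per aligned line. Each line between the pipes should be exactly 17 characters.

Line 1: ['table', 'number'] (min_width=12, slack=5)
Line 2: ['mountain', 'computer'] (min_width=17, slack=0)
Line 3: ['read', 'rainbow'] (min_width=12, slack=5)
Line 4: ['distance', 'bedroom'] (min_width=16, slack=1)
Line 5: ['calendar', 'night'] (min_width=14, slack=3)
Line 6: ['cat', 'frog', 'cherry'] (min_width=15, slack=2)
Line 7: ['version', 'metal'] (min_width=13, slack=4)
Line 8: ['system', 'were', 'big'] (min_width=15, slack=2)

Answer: |table number     |
|mountain computer|
|read rainbow     |
|distance bedroom |
|calendar night   |
|cat frog cherry  |
|version metal    |
|system were big  |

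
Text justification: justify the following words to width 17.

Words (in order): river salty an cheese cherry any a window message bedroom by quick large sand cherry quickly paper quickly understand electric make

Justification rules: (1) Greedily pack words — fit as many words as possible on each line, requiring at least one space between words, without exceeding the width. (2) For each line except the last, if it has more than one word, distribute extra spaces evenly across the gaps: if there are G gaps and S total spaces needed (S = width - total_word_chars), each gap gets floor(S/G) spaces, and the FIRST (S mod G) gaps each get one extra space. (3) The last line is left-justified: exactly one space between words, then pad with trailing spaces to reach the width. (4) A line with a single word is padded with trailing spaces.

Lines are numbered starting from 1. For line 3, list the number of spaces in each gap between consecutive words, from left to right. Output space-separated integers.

Line 1: ['river', 'salty', 'an'] (min_width=14, slack=3)
Line 2: ['cheese', 'cherry', 'any'] (min_width=17, slack=0)
Line 3: ['a', 'window', 'message'] (min_width=16, slack=1)
Line 4: ['bedroom', 'by', 'quick'] (min_width=16, slack=1)
Line 5: ['large', 'sand', 'cherry'] (min_width=17, slack=0)
Line 6: ['quickly', 'paper'] (min_width=13, slack=4)
Line 7: ['quickly'] (min_width=7, slack=10)
Line 8: ['understand'] (min_width=10, slack=7)
Line 9: ['electric', 'make'] (min_width=13, slack=4)

Answer: 2 1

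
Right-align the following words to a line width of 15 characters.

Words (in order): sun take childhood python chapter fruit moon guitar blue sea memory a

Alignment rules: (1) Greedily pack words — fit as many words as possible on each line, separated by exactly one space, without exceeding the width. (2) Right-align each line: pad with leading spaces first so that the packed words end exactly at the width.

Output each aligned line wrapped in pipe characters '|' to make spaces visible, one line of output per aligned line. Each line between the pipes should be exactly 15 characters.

Line 1: ['sun', 'take'] (min_width=8, slack=7)
Line 2: ['childhood'] (min_width=9, slack=6)
Line 3: ['python', 'chapter'] (min_width=14, slack=1)
Line 4: ['fruit', 'moon'] (min_width=10, slack=5)
Line 5: ['guitar', 'blue', 'sea'] (min_width=15, slack=0)
Line 6: ['memory', 'a'] (min_width=8, slack=7)

Answer: |       sun take|
|      childhood|
| python chapter|
|     fruit moon|
|guitar blue sea|
|       memory a|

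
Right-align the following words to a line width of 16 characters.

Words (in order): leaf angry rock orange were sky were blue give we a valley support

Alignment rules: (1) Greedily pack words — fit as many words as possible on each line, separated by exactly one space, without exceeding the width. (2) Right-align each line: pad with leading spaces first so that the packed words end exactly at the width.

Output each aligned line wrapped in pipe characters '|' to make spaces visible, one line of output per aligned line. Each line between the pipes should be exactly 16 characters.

Answer: | leaf angry rock|
| orange were sky|
|  were blue give|
|     we a valley|
|         support|

Derivation:
Line 1: ['leaf', 'angry', 'rock'] (min_width=15, slack=1)
Line 2: ['orange', 'were', 'sky'] (min_width=15, slack=1)
Line 3: ['were', 'blue', 'give'] (min_width=14, slack=2)
Line 4: ['we', 'a', 'valley'] (min_width=11, slack=5)
Line 5: ['support'] (min_width=7, slack=9)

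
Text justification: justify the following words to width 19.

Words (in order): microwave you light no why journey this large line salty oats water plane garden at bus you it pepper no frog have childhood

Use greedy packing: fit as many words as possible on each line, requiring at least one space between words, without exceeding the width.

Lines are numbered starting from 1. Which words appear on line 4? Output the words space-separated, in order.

Line 1: ['microwave', 'you', 'light'] (min_width=19, slack=0)
Line 2: ['no', 'why', 'journey', 'this'] (min_width=19, slack=0)
Line 3: ['large', 'line', 'salty'] (min_width=16, slack=3)
Line 4: ['oats', 'water', 'plane'] (min_width=16, slack=3)
Line 5: ['garden', 'at', 'bus', 'you'] (min_width=17, slack=2)
Line 6: ['it', 'pepper', 'no', 'frog'] (min_width=17, slack=2)
Line 7: ['have', 'childhood'] (min_width=14, slack=5)

Answer: oats water plane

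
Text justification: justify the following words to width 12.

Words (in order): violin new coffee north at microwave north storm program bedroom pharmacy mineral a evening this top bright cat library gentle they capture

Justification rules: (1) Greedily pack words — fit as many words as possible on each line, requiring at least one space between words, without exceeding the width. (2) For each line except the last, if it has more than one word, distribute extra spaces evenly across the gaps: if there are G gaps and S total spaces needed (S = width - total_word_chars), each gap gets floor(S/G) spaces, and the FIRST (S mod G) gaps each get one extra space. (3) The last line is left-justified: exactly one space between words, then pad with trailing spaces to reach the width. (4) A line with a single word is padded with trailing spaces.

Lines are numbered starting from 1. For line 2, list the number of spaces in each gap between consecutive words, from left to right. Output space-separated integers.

Line 1: ['violin', 'new'] (min_width=10, slack=2)
Line 2: ['coffee', 'north'] (min_width=12, slack=0)
Line 3: ['at', 'microwave'] (min_width=12, slack=0)
Line 4: ['north', 'storm'] (min_width=11, slack=1)
Line 5: ['program'] (min_width=7, slack=5)
Line 6: ['bedroom'] (min_width=7, slack=5)
Line 7: ['pharmacy'] (min_width=8, slack=4)
Line 8: ['mineral', 'a'] (min_width=9, slack=3)
Line 9: ['evening', 'this'] (min_width=12, slack=0)
Line 10: ['top', 'bright'] (min_width=10, slack=2)
Line 11: ['cat', 'library'] (min_width=11, slack=1)
Line 12: ['gentle', 'they'] (min_width=11, slack=1)
Line 13: ['capture'] (min_width=7, slack=5)

Answer: 1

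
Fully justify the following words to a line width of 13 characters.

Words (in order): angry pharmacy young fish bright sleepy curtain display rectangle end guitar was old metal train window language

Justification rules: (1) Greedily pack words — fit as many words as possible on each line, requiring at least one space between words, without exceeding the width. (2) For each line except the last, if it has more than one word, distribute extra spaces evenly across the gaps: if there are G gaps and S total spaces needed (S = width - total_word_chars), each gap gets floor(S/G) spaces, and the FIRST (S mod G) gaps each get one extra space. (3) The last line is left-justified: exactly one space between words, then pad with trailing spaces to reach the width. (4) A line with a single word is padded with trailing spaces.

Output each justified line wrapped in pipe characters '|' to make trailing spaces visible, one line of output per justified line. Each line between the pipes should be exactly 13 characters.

Answer: |angry        |
|pharmacy     |
|young    fish|
|bright sleepy|
|curtain      |
|display      |
|rectangle end|
|guitar    was|
|old     metal|
|train  window|
|language     |

Derivation:
Line 1: ['angry'] (min_width=5, slack=8)
Line 2: ['pharmacy'] (min_width=8, slack=5)
Line 3: ['young', 'fish'] (min_width=10, slack=3)
Line 4: ['bright', 'sleepy'] (min_width=13, slack=0)
Line 5: ['curtain'] (min_width=7, slack=6)
Line 6: ['display'] (min_width=7, slack=6)
Line 7: ['rectangle', 'end'] (min_width=13, slack=0)
Line 8: ['guitar', 'was'] (min_width=10, slack=3)
Line 9: ['old', 'metal'] (min_width=9, slack=4)
Line 10: ['train', 'window'] (min_width=12, slack=1)
Line 11: ['language'] (min_width=8, slack=5)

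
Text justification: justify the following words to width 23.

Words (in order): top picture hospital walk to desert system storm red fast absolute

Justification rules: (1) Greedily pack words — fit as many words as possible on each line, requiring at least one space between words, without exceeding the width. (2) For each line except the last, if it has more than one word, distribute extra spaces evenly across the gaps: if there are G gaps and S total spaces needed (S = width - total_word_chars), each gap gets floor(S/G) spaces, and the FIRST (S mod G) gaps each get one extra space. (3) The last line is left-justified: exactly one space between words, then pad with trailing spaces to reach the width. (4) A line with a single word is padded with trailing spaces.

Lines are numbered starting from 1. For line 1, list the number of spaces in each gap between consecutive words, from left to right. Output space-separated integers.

Answer: 3 2

Derivation:
Line 1: ['top', 'picture', 'hospital'] (min_width=20, slack=3)
Line 2: ['walk', 'to', 'desert', 'system'] (min_width=21, slack=2)
Line 3: ['storm', 'red', 'fast', 'absolute'] (min_width=23, slack=0)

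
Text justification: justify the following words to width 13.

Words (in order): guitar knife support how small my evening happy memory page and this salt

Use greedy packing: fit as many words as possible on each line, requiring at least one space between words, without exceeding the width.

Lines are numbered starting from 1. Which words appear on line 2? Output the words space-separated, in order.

Line 1: ['guitar', 'knife'] (min_width=12, slack=1)
Line 2: ['support', 'how'] (min_width=11, slack=2)
Line 3: ['small', 'my'] (min_width=8, slack=5)
Line 4: ['evening', 'happy'] (min_width=13, slack=0)
Line 5: ['memory', 'page'] (min_width=11, slack=2)
Line 6: ['and', 'this', 'salt'] (min_width=13, slack=0)

Answer: support how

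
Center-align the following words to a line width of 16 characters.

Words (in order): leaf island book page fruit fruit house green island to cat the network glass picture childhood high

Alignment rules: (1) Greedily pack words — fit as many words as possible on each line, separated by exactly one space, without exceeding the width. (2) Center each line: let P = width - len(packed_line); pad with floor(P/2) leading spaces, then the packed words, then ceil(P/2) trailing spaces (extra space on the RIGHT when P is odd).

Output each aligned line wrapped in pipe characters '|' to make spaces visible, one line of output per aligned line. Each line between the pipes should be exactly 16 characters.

Line 1: ['leaf', 'island', 'book'] (min_width=16, slack=0)
Line 2: ['page', 'fruit', 'fruit'] (min_width=16, slack=0)
Line 3: ['house', 'green'] (min_width=11, slack=5)
Line 4: ['island', 'to', 'cat'] (min_width=13, slack=3)
Line 5: ['the', 'network'] (min_width=11, slack=5)
Line 6: ['glass', 'picture'] (min_width=13, slack=3)
Line 7: ['childhood', 'high'] (min_width=14, slack=2)

Answer: |leaf island book|
|page fruit fruit|
|  house green   |
| island to cat  |
|  the network   |
| glass picture  |
| childhood high |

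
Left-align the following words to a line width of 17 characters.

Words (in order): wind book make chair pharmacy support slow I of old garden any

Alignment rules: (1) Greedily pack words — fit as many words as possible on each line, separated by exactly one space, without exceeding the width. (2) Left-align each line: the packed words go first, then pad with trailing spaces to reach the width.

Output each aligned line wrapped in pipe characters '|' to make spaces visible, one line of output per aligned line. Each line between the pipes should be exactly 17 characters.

Answer: |wind book make   |
|chair pharmacy   |
|support slow I of|
|old garden any   |

Derivation:
Line 1: ['wind', 'book', 'make'] (min_width=14, slack=3)
Line 2: ['chair', 'pharmacy'] (min_width=14, slack=3)
Line 3: ['support', 'slow', 'I', 'of'] (min_width=17, slack=0)
Line 4: ['old', 'garden', 'any'] (min_width=14, slack=3)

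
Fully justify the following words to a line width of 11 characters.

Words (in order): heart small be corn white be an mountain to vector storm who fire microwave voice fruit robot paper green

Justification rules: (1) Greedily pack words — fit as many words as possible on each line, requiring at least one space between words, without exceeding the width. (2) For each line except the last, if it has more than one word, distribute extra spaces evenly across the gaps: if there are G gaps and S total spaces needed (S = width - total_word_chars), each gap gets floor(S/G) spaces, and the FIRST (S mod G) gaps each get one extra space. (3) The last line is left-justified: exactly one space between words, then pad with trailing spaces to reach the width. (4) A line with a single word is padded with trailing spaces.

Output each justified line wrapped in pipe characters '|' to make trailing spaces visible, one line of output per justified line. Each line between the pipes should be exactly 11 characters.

Answer: |heart small|
|be     corn|
|white be an|
|mountain to|
|vector     |
|storm   who|
|fire       |
|microwave  |
|voice fruit|
|robot paper|
|green      |

Derivation:
Line 1: ['heart', 'small'] (min_width=11, slack=0)
Line 2: ['be', 'corn'] (min_width=7, slack=4)
Line 3: ['white', 'be', 'an'] (min_width=11, slack=0)
Line 4: ['mountain', 'to'] (min_width=11, slack=0)
Line 5: ['vector'] (min_width=6, slack=5)
Line 6: ['storm', 'who'] (min_width=9, slack=2)
Line 7: ['fire'] (min_width=4, slack=7)
Line 8: ['microwave'] (min_width=9, slack=2)
Line 9: ['voice', 'fruit'] (min_width=11, slack=0)
Line 10: ['robot', 'paper'] (min_width=11, slack=0)
Line 11: ['green'] (min_width=5, slack=6)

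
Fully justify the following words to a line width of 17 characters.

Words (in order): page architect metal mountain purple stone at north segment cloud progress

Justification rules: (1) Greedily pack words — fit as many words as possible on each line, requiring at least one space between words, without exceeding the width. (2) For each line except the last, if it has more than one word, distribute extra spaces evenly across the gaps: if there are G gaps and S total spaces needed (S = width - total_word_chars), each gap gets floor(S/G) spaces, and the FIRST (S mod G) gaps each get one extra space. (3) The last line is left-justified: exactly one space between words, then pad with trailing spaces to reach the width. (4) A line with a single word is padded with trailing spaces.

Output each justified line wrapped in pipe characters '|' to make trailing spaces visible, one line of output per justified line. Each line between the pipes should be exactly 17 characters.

Line 1: ['page', 'architect'] (min_width=14, slack=3)
Line 2: ['metal', 'mountain'] (min_width=14, slack=3)
Line 3: ['purple', 'stone', 'at'] (min_width=15, slack=2)
Line 4: ['north', 'segment'] (min_width=13, slack=4)
Line 5: ['cloud', 'progress'] (min_width=14, slack=3)

Answer: |page    architect|
|metal    mountain|
|purple  stone  at|
|north     segment|
|cloud progress   |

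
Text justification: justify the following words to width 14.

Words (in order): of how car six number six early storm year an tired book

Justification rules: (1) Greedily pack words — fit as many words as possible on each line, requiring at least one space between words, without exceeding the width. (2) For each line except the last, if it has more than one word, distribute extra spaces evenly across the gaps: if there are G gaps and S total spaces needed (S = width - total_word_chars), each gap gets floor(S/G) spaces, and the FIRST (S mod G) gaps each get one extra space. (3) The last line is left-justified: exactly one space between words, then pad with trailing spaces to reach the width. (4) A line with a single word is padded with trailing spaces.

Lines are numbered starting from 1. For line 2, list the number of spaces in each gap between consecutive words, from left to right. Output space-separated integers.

Answer: 5

Derivation:
Line 1: ['of', 'how', 'car', 'six'] (min_width=14, slack=0)
Line 2: ['number', 'six'] (min_width=10, slack=4)
Line 3: ['early', 'storm'] (min_width=11, slack=3)
Line 4: ['year', 'an', 'tired'] (min_width=13, slack=1)
Line 5: ['book'] (min_width=4, slack=10)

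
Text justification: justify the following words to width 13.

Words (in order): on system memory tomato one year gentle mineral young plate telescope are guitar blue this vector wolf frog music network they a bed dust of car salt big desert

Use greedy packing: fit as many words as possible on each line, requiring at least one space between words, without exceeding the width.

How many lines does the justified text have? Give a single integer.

Answer: 15

Derivation:
Line 1: ['on', 'system'] (min_width=9, slack=4)
Line 2: ['memory', 'tomato'] (min_width=13, slack=0)
Line 3: ['one', 'year'] (min_width=8, slack=5)
Line 4: ['gentle'] (min_width=6, slack=7)
Line 5: ['mineral', 'young'] (min_width=13, slack=0)
Line 6: ['plate'] (min_width=5, slack=8)
Line 7: ['telescope', 'are'] (min_width=13, slack=0)
Line 8: ['guitar', 'blue'] (min_width=11, slack=2)
Line 9: ['this', 'vector'] (min_width=11, slack=2)
Line 10: ['wolf', 'frog'] (min_width=9, slack=4)
Line 11: ['music', 'network'] (min_width=13, slack=0)
Line 12: ['they', 'a', 'bed'] (min_width=10, slack=3)
Line 13: ['dust', 'of', 'car'] (min_width=11, slack=2)
Line 14: ['salt', 'big'] (min_width=8, slack=5)
Line 15: ['desert'] (min_width=6, slack=7)
Total lines: 15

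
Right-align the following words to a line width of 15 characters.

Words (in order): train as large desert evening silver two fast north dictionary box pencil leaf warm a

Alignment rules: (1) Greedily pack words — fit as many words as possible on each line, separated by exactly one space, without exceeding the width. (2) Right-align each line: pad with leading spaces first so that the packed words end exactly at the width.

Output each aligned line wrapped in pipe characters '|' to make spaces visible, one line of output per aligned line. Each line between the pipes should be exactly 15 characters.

Line 1: ['train', 'as', 'large'] (min_width=14, slack=1)
Line 2: ['desert', 'evening'] (min_width=14, slack=1)
Line 3: ['silver', 'two', 'fast'] (min_width=15, slack=0)
Line 4: ['north'] (min_width=5, slack=10)
Line 5: ['dictionary', 'box'] (min_width=14, slack=1)
Line 6: ['pencil', 'leaf'] (min_width=11, slack=4)
Line 7: ['warm', 'a'] (min_width=6, slack=9)

Answer: | train as large|
| desert evening|
|silver two fast|
|          north|
| dictionary box|
|    pencil leaf|
|         warm a|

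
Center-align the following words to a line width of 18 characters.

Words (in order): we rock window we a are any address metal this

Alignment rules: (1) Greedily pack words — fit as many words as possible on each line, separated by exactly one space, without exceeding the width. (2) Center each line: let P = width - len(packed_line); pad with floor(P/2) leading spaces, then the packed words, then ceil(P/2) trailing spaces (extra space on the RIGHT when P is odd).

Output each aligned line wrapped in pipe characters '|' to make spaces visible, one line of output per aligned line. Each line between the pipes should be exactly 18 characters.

Answer: |we rock window we |
|a are any address |
|    metal this    |

Derivation:
Line 1: ['we', 'rock', 'window', 'we'] (min_width=17, slack=1)
Line 2: ['a', 'are', 'any', 'address'] (min_width=17, slack=1)
Line 3: ['metal', 'this'] (min_width=10, slack=8)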